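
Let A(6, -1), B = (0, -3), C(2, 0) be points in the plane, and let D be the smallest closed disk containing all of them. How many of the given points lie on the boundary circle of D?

Side lengths²: AB² = 40, AC² = 17, BC² = 13.
Since AB² = 40 ≥ 17 + 13 = 30, the angle opposite AB is not acute, so the smallest enclosing circle has AB as diameter.
Centre = midpoint of AB = (3, -2), r² = 40/4 = 10.
The points at distance exactly r from the centre are A, B — 2 points.

2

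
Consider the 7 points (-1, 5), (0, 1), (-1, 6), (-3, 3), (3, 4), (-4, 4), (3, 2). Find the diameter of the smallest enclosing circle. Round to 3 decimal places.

The minimum enclosing circle of a finite set is fixed by two of the points (as a diameter) or three (as a circumcircle).
The farthest pair is (-4, 4)–(3, 2) with squared distance 53. The circle on this segment as diameter has centre (-0.5, 3) and r² = 53/4 = 13.25.
Check (-1, 5): distance² to centre = 4.25 ≤ 13.25, so it lies inside.
All remaining points lie in this disk, and no smaller disk contains both endpoints, so this is the minimum enclosing circle.
Diameter = 2r = 2√(13.25) ≈ 7.280.

7.280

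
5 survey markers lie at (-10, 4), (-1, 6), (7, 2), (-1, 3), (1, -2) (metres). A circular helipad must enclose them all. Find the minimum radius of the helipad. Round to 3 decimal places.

By Welzl's lemma the MEC is supported by two points (diametrically opposite) or three points (on a circumcircle).
The farthest pair is (-10, 4)–(7, 2) with squared distance 293. The circle on this segment as diameter has centre (-1.5, 3) and r² = 293/4 = 73.25.
Check (-1, 6): distance² to centre = 9.25 ≤ 73.25, so it lies inside.
All remaining points lie in this disk, and no smaller disk contains both endpoints, so this is the minimum enclosing circle.
r = √(73.25) ≈ 8.559.

8.559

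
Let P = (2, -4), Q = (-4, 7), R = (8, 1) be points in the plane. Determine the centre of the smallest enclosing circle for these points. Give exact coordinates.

Side lengths²: PQ² = 157, PR² = 61, QR² = 180.
Since QR² = 180 < 157 + 61 = 218, the triangle is acute, so the smallest enclosing circle is the circumcircle.
Circumcentre = (1.40625, 2.8125), r² = 46.7626953125.
Centre = (1.40625, 2.8125).

(1.40625, 2.8125)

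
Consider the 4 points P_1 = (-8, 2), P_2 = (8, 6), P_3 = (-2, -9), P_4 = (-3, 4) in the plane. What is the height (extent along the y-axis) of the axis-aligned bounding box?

max y = 6, min y = -9, so height = 15.

15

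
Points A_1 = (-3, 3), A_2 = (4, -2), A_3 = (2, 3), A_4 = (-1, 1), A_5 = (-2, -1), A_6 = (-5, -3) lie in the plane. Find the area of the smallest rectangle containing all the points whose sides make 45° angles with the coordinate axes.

In coordinates u = x + y, v = x − y the rectangle is axis-aligned; the map (x,y)→(u,v) scales areas by 2.
u-values: 0, 2, 5, 0, -3, -8; range = 5 − (-8) = 13.
v-values: -6, 6, -1, -2, -1, -2; range = 6 − (-6) = 12.
Area = (13 × 12) / 2 = 78.

78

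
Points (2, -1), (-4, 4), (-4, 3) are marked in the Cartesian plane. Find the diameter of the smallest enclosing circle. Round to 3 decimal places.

Call the three points A, B, C in the order given.
Side lengths²: AB² = 61, AC² = 52, BC² = 1.
Since AB² = 61 ≥ 52 + 1 = 53, the angle opposite AB is not acute, so the smallest enclosing circle has AB as diameter.
Centre = midpoint of AB = (-1, 1.5), r² = 61/4 = 15.25.
Diameter = 2r = 2√(15.25) ≈ 7.810.

7.810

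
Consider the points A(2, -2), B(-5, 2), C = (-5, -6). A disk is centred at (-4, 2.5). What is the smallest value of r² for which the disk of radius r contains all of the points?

The required radius is the distance from (-4, 2.5) to the farthest point.
Squared distances: 56.25, 1.25, 73.25.
Maximum is 73.25, attained at C.

73.25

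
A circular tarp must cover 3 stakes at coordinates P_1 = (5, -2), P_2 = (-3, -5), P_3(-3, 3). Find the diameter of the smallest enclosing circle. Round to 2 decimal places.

10.08

Side lengths²: P_1P_2² = 73, P_1P_3² = 89, P_2P_3² = 64.
Since P_1P_3² = 89 < 73 + 64 = 137, the triangle is acute, so the smallest enclosing circle is the circumcircle.
Circumcentre = (0.0625, -1), r² = 25.37890625.
Diameter = 2r = 2√(25.37890625) ≈ 10.08.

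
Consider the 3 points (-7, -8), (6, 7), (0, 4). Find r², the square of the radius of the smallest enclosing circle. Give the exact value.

98.5

Call the three points A, B, C in the order given.
Side lengths²: AB² = 394, AC² = 193, BC² = 45.
Since AB² = 394 ≥ 193 + 45 = 238, the angle opposite AB is not acute, so the smallest enclosing circle has AB as diameter.
Centre = midpoint of AB = (-0.5, -0.5), r² = 394/4 = 98.5.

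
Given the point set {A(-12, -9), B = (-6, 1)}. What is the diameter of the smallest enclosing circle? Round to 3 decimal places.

The smallest circle enclosing two points has them as diameter endpoints.
Centre = midpoint = (-9, -4); r² = |AB|²/4 = 136/4 = 34.
Diameter = 2r = 2√34 ≈ 11.662.

11.662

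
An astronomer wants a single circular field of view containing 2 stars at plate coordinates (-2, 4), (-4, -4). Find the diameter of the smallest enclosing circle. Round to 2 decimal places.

8.25

The smallest circle enclosing two points has them as diameter endpoints.
Centre = midpoint = (-3, 0); r² = |(-2, 4)−(-4, -4)|²/4 = 68/4 = 17.
Diameter = 2r = 2√17 ≈ 8.25.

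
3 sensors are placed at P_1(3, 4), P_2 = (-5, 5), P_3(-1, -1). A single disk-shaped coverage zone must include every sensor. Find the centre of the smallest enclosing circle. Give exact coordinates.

Side lengths²: P_1P_2² = 65, P_1P_3² = 41, P_2P_3² = 52.
Since P_1P_2² = 65 < 52 + 41 = 93, the triangle is acute, so the smallest enclosing circle is the circumcircle.
Circumcentre = (-51/44, 71/22), r² = 34645/1936.
Centre = (-51/44, 71/22).

(-51/44, 71/22)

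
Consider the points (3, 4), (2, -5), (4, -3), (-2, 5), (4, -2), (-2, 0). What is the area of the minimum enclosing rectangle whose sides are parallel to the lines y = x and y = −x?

70

In coordinates u = x + y, v = x − y the rectangle is axis-aligned; the map (x,y)→(u,v) scales areas by 2.
u-values: 7, -3, 1, 3, 2, -2; range = 7 − (-3) = 10.
v-values: -1, 7, 7, -7, 6, -2; range = 7 − (-7) = 14.
Area = (10 × 14) / 2 = 70.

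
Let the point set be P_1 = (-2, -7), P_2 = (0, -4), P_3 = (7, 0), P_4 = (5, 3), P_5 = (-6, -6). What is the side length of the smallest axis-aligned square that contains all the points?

The bounding box has width 13 and height 10.
An axis-aligned square enclosing the set must have side ≥ max(width, height).
So the minimum side is max(13, 10) = 13.

13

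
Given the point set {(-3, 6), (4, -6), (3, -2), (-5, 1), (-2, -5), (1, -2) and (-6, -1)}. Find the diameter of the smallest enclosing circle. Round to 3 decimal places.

The minimum enclosing circle of a finite set is fixed by two of the points (as a diameter) or three (as a circumcircle).
The farthest pair is (-3, 6)–(4, -6) with squared distance 193. The circle on this segment as diameter has centre (0.5, 0) and r² = 193/4 = 48.25.
Check (3, -2): distance² to centre = 10.25 ≤ 48.25, so it lies inside.
All remaining points lie in this disk, and no smaller disk contains both endpoints, so this is the minimum enclosing circle.
Diameter = 2r = 2√(48.25) ≈ 13.892.

13.892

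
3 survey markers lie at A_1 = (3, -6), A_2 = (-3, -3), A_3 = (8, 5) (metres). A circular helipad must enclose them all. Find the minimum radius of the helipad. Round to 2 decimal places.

Side lengths²: A_1A_2² = 45, A_1A_3² = 146, A_2A_3² = 185.
Since A_2A_3² = 185 < 146 + 45 = 191, the triangle is acute, so the smallest enclosing circle is the circumcircle.
Circumcentre = (143/54, 43/54), r² = 67525/1458.
r = √(67525/1458) ≈ 6.81.

6.81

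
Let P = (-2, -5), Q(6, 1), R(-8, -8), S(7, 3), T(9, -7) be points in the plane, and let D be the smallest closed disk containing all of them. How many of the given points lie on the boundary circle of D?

By Welzl's lemma the MEC is supported by two points (diametrically opposite) or three points (on a circumcircle).
The minimum enclosing circle is determined by three boundary points: R, S, T.
Their circumcentre is (23/86, -305/86) with r² = 326105/3698.
The farthest remaining point Q is at distance² 197965/3698 ≤ 326105/3698.
The points at distance exactly r from the centre are R, S, T — 3 points.

3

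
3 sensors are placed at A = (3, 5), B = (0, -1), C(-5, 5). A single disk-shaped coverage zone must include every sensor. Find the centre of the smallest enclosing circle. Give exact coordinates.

(-1, 3.25)

Side lengths²: AB² = 45, AC² = 64, BC² = 61.
Since AC² = 64 < 61 + 45 = 106, the triangle is acute, so the smallest enclosing circle is the circumcircle.
Circumcentre = (-1, 3.25), r² = 19.0625.
Centre = (-1, 3.25).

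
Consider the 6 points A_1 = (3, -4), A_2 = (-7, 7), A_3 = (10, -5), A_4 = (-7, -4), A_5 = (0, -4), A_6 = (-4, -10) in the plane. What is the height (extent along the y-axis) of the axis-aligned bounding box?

17

max y = 7, min y = -10, so height = 17.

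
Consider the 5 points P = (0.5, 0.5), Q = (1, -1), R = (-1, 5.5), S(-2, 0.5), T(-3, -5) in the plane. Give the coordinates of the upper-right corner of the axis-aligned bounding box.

x-range [-3, 1], y-range [-5, 5.5].
The upper-right corner is (1, 5.5).

(1, 5.5)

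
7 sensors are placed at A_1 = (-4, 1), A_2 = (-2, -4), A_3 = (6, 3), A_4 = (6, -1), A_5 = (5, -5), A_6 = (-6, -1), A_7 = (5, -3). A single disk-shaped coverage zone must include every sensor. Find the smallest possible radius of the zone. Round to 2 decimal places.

6.49

A smallest enclosing disk is always determined by at most three of the input points on its boundary.
The minimum enclosing circle is determined by three boundary points: A_3, A_5, A_6.
Their circumcentre is (21/46, -17/46) with r² = 44525/1058.
The farthest remaining point A_4 is at distance² 32933/1058 ≤ 44525/1058.
r = √(44525/1058) ≈ 6.49.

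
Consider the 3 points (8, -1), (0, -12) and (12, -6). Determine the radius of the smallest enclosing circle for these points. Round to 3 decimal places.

6.955

Call the three points A, B, C in the order given.
Side lengths²: AB² = 185, AC² = 41, BC² = 180.
Since AB² = 185 < 180 + 41 = 221, the triangle is acute, so the smallest enclosing circle is the circumcircle.
Circumcentre = (145/28, -103/14), r² = 37925/784.
r = √(37925/784) ≈ 6.955.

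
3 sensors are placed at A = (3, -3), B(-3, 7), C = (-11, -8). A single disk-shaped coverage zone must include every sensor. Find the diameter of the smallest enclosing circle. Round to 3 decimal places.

Side lengths²: AB² = 136, AC² = 221, BC² = 289.
Since BC² = 289 < 221 + 136 = 357, the triangle is acute, so the smallest enclosing circle is the circumcircle.
Circumcentre = (-5.5, -1.3), r² = 75.14.
Diameter = 2r = 2√(75.14) ≈ 17.337.

17.337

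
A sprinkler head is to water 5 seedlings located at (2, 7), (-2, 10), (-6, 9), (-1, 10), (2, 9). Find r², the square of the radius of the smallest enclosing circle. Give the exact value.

17

The minimum enclosing circle of a finite set is fixed by two of the points (as a diameter) or three (as a circumcircle).
The farthest pair is (2, 7)–(-6, 9) with squared distance 68. The circle on this segment as diameter has centre (-2, 8) and r² = 68/4 = 17.
Check (-2, 10): distance² to centre = 4 ≤ 17, so it lies inside.
All remaining points lie in this disk, and no smaller disk contains both endpoints, so this is the minimum enclosing circle.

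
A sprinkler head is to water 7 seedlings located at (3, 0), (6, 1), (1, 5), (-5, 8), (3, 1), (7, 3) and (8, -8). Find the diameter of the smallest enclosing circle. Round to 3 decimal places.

The minimum enclosing circle of a finite set is fixed by two of the points (as a diameter) or three (as a circumcircle).
The farthest pair is (-5, 8)–(8, -8) with squared distance 425. The circle on this segment as diameter has centre (1.5, 0) and r² = 425/4 = 106.25.
Check (3, 0): distance² to centre = 2.25 ≤ 106.25, so it lies inside.
All remaining points lie in this disk, and no smaller disk contains both endpoints, so this is the minimum enclosing circle.
Diameter = 2r = 2√(106.25) ≈ 20.616.

20.616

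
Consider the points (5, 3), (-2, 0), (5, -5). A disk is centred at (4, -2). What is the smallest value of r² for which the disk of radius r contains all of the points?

The required radius is the distance from (4, -2) to the farthest point.
Squared distances: 26, 40, 10.
Maximum is 40, attained at (-2, 0).

40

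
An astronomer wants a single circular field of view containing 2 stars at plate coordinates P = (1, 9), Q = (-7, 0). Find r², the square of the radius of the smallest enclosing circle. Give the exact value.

The smallest circle enclosing two points has them as diameter endpoints.
Centre = midpoint = (-3, 4.5); r² = |PQ|²/4 = 145/4 = 36.25.

36.25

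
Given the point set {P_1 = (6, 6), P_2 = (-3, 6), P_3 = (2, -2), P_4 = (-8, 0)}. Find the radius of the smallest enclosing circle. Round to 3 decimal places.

7.616

A smallest enclosing disk is always determined by at most three of the input points on its boundary.
The farthest pair is P_1–P_4 with squared distance 232. The circle on this segment as diameter has centre (-1, 3) and r² = 232/4 = 58.
Check P_2: distance² to centre = 13 ≤ 58, so it lies inside.
All remaining points lie in this disk, and no smaller disk contains both endpoints, so this is the minimum enclosing circle.
r = √58 ≈ 7.616.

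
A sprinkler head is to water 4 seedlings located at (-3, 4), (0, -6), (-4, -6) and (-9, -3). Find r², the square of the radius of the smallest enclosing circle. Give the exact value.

By Welzl's lemma the MEC is supported by two points (diametrically opposite) or three points (on a circumcircle).
The minimum enclosing circle is determined by three boundary points: (-3, 4), (0, -6), (-9, -3).
Their circumcentre is (-191/54, -29/18) with r² = 46325/1458.
The farthest remaining point (-4, -6) is at distance² 28397/1458 ≤ 46325/1458.

46325/1458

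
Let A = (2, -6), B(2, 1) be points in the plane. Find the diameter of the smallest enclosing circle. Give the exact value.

7

The smallest circle enclosing two points has them as diameter endpoints.
Centre = midpoint = (2, -2.5); r² = |AB|²/4 = 49/4 = 12.25.
Diameter = 2r = 2√(12.25) = 7.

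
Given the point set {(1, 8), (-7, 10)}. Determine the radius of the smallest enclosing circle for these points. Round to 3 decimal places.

The smallest circle enclosing two points has them as diameter endpoints.
Centre = midpoint = (-3, 9); r² = |(1, 8)−(-7, 10)|²/4 = 68/4 = 17.
r = √17 ≈ 4.123.

4.123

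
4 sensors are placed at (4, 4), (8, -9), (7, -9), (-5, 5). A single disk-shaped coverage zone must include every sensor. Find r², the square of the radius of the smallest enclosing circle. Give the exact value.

91.25

The farthest pair is (8, -9)–(-5, 5) with squared distance 365. The circle on this segment as diameter has centre (1.5, -2) and r² = 365/4 = 91.25.
Check (4, 4): distance² to centre = 42.25 ≤ 91.25, so it lies inside.
All remaining points lie in this disk, and no smaller disk contains both endpoints, so this is the minimum enclosing circle.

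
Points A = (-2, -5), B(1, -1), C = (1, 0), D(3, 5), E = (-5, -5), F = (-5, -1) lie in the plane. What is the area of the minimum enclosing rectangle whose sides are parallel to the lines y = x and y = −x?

In coordinates u = x + y, v = x − y the rectangle is axis-aligned; the map (x,y)→(u,v) scales areas by 2.
u-values: -7, 0, 1, 8, -10, -6; range = 8 − (-10) = 18.
v-values: 3, 2, 1, -2, 0, -4; range = 3 − (-4) = 7.
Area = (18 × 7) / 2 = 63.

63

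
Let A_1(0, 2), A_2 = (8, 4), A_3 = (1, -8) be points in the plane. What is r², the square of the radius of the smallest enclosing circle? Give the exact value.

48.25

Side lengths²: A_1A_2² = 68, A_1A_3² = 101, A_2A_3² = 193.
Since A_2A_3² = 193 ≥ 101 + 68 = 169, the angle opposite A_2A_3 is not acute, so the smallest enclosing circle has A_2A_3 as diameter.
Centre = midpoint of A_2A_3 = (4.5, -2), r² = 193/4 = 48.25.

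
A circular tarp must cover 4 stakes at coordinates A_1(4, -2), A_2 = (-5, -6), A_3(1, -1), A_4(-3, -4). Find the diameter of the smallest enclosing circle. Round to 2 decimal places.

9.85

The farthest pair is A_1–A_2 with squared distance 97. The circle on this segment as diameter has centre (-0.5, -4) and r² = 97/4 = 24.25.
Check A_3: distance² to centre = 11.25 ≤ 24.25, so it lies inside.
All remaining points lie in this disk, and no smaller disk contains both endpoints, so this is the minimum enclosing circle.
Diameter = 2r = 2√(24.25) ≈ 9.85.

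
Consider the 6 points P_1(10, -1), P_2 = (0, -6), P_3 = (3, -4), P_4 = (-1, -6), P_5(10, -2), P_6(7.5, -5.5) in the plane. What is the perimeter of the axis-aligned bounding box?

Width = max x − min x = 10 − (-1) = 11.
Height = max y − min y = -1 − (-6) = 5.
Perimeter = 2(11 + 5) = 32.

32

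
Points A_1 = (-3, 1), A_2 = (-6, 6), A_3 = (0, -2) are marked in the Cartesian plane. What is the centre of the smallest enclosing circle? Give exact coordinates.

(-3, 2)

Side lengths²: A_1A_2² = 34, A_1A_3² = 18, A_2A_3² = 100.
Since A_2A_3² = 100 ≥ 34 + 18 = 52, the angle opposite A_2A_3 is not acute, so the smallest enclosing circle has A_2A_3 as diameter.
Centre = midpoint of A_2A_3 = (-3, 2), r² = 100/4 = 25.
Centre = (-3, 2).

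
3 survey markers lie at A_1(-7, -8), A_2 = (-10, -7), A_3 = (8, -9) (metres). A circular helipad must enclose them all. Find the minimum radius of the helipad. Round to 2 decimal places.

9.06

Side lengths²: A_1A_2² = 10, A_1A_3² = 226, A_2A_3² = 328.
Since A_2A_3² = 328 ≥ 226 + 10 = 236, the angle opposite A_2A_3 is not acute, so the smallest enclosing circle has A_2A_3 as diameter.
Centre = midpoint of A_2A_3 = (-1, -8), r² = 328/4 = 82.
r = √82 ≈ 9.06.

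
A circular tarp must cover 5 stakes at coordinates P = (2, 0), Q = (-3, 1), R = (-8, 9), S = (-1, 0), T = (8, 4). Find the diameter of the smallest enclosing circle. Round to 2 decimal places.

The minimum enclosing circle of a finite set is fixed by two of the points (as a diameter) or three (as a circumcircle).
The farthest pair is R–T with squared distance 281. The circle on this segment as diameter has centre (0, 6.5) and r² = 281/4 = 70.25.
Check P: distance² to centre = 46.25 ≤ 70.25, so it lies inside.
All remaining points lie in this disk, and no smaller disk contains both endpoints, so this is the minimum enclosing circle.
Diameter = 2r = 2√(70.25) ≈ 16.76.

16.76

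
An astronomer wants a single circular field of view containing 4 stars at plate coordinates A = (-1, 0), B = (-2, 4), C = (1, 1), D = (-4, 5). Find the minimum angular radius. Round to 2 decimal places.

3.20

By Welzl's lemma the MEC is supported by two points (diametrically opposite) or three points (on a circumcircle).
The farthest pair is C–D with squared distance 41. The circle on this segment as diameter has centre (-1.5, 3) and r² = 41/4 = 10.25.
Check A: distance² to centre = 9.25 ≤ 10.25, so it lies inside.
All remaining points lie in this disk, and no smaller disk contains both endpoints, so this is the minimum enclosing circle.
r = √(10.25) ≈ 3.20.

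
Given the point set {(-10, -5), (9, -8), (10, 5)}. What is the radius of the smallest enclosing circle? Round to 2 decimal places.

Call the three points A, B, C in the order given.
Side lengths²: AB² = 370, AC² = 500, BC² = 170.
Since AC² = 500 < 370 + 170 = 540, the triangle is acute, so the smallest enclosing circle is the circumcircle.
Circumcentre = (0.4, -0.8), r² = 125.8.
r = √(125.8) ≈ 11.22.

11.22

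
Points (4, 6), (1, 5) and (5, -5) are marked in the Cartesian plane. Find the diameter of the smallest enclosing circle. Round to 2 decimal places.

11.06

Call the three points A, B, C in the order given.
Side lengths²: AB² = 10, AC² = 122, BC² = 116.
Since AC² = 122 < 116 + 10 = 126, the triangle is acute, so the smallest enclosing circle is the circumcircle.
Circumcentre = (71/17, 8/17), r² = 8845/289.
Diameter = 2r = 2√(8845/289) ≈ 11.06.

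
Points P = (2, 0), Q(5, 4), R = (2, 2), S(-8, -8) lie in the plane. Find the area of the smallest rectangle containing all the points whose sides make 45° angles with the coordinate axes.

25

In coordinates u = x + y, v = x − y the rectangle is axis-aligned; the map (x,y)→(u,v) scales areas by 2.
u-values: 2, 9, 4, -16; range = 9 − (-16) = 25.
v-values: 2, 1, 0, 0; range = 2 − 0 = 2.
Area = (25 × 2) / 2 = 25.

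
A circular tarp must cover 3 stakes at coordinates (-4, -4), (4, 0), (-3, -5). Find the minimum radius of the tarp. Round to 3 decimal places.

Call the three points A, B, C in the order given.
Side lengths²: AB² = 80, AC² = 2, BC² = 74.
Since AB² = 80 ≥ 74 + 2 = 76, the angle opposite AB is not acute, so the smallest enclosing circle has AB as diameter.
Centre = midpoint of AB = (0, -2), r² = 80/4 = 20.
r = √20 ≈ 4.472.

4.472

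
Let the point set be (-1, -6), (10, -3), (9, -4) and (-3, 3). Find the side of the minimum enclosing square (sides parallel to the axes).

The bounding box has width 13 and height 9.
An axis-aligned square enclosing the set must have side ≥ max(width, height).
So the minimum side is max(13, 9) = 13.

13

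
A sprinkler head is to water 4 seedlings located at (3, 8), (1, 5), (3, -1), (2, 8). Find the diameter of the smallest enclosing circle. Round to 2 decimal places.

9.06

The farthest pair is (3, -1)–(2, 8) with squared distance 82. The circle on this segment as diameter has centre (2.5, 3.5) and r² = 82/4 = 20.5.
Check (3, 8): distance² to centre = 20.5 ≤ 20.5, so it lies inside.
All remaining points lie in this disk, and no smaller disk contains both endpoints, so this is the minimum enclosing circle.
Diameter = 2r = 2√(20.5) ≈ 9.06.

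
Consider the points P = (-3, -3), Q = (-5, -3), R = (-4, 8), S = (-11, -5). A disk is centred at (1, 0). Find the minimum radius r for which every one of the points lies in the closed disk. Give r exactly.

13

The required radius is the distance from (1, 0) to the farthest point.
Squared distances: 25, 45, 89, 169.
Maximum is 169, attained at S.
r = √169 = 13.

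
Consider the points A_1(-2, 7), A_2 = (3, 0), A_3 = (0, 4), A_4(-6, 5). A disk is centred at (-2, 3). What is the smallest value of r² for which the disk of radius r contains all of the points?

The required radius is the distance from (-2, 3) to the farthest point.
Squared distances: 16, 34, 5, 20.
Maximum is 34, attained at A_2.

34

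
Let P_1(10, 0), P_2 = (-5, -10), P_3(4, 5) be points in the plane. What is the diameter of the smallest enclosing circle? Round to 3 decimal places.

18.245

Side lengths²: P_1P_2² = 325, P_1P_3² = 61, P_2P_3² = 306.
Since P_1P_2² = 325 < 306 + 61 = 367, the triangle is acute, so the smallest enclosing circle is the circumcircle.
Circumcentre = (31/18, -23/6), r² = 13481/162.
Diameter = 2r = 2√(13481/162) ≈ 18.245.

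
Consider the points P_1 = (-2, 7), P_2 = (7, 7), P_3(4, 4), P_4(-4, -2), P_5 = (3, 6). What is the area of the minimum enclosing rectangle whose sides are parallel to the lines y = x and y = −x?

90

In coordinates u = x + y, v = x − y the rectangle is axis-aligned; the map (x,y)→(u,v) scales areas by 2.
u-values: 5, 14, 8, -6, 9; range = 14 − (-6) = 20.
v-values: -9, 0, 0, -2, -3; range = 0 − (-9) = 9.
Area = (20 × 9) / 2 = 90.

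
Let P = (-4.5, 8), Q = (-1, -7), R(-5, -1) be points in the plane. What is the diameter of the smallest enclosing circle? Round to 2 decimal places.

15.40

Side lengths²: PQ² = 237.25, PR² = 81.25, QR² = 52.
Since PQ² = 237.25 ≥ 81.25 + 52 = 133.25, the angle opposite PQ is not acute, so the smallest enclosing circle has PQ as diameter.
Centre = midpoint of PQ = (-2.75, 0.5), r² = 237.25/4 = 59.3125.
Diameter = 2r = 2√(59.3125) ≈ 15.40.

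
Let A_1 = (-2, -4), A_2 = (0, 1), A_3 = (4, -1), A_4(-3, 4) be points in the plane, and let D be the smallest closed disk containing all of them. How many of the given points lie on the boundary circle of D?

The minimum enclosing circle is determined by three boundary points: A_1, A_3, A_4.
Their circumcentre is (-13/34, 9/34) with r² = 12025/578.
The farthest remaining point A_2 is at distance² 397/578 ≤ 12025/578.
The points at distance exactly r from the centre are A_1, A_3, A_4 — 3 points.

3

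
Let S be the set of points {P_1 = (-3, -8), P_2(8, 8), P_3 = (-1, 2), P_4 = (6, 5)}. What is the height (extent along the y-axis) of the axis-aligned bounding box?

max y = 8, min y = -8, so height = 16.

16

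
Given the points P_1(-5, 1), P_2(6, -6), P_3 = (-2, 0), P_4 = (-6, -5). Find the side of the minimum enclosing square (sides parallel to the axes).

12

The bounding box has width 12 and height 7.
An axis-aligned square enclosing the set must have side ≥ max(width, height).
So the minimum side is max(12, 7) = 12.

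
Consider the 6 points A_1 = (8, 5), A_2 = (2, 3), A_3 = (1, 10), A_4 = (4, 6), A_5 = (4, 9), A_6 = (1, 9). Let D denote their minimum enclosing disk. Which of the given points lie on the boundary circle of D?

By Welzl's lemma the MEC is supported by two points (diametrically opposite) or three points (on a circumcircle).
The minimum enclosing circle is determined by three boundary points: A_1, A_2, A_3.
Their circumcentre is (89/22, 151/22) with r² = 4625/242.
The farthest remaining point A_6 is at distance² 3349/242 ≤ 4625/242.
The points at distance exactly r from the centre are A_1, A_2, A_3 — 3 points.

A_1, A_2, A_3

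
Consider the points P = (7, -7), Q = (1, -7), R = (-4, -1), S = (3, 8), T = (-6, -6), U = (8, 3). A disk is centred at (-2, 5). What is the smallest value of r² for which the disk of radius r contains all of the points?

The required radius is the distance from (-2, 5) to the farthest point.
Squared distances: 225, 153, 40, 34, 137, 104.
Maximum is 225, attained at P.

225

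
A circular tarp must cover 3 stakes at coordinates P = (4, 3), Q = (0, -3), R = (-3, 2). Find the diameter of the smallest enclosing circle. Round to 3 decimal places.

Side lengths²: PQ² = 52, PR² = 50, QR² = 34.
Since PQ² = 52 < 50 + 34 = 84, the triangle is acute, so the smallest enclosing circle is the circumcircle.
Circumcentre = (14/19, 16/19), r² = 5525/361.
Diameter = 2r = 2√(5525/361) ≈ 7.824.

7.824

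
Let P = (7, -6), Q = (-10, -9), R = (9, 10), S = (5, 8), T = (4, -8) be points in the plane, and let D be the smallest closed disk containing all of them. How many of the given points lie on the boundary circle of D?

2

A smallest enclosing disk is always determined by at most three of the input points on its boundary.
The farthest pair is Q–R with squared distance 722. The circle on this segment as diameter has centre (-0.5, 0.5) and r² = 722/4 = 180.5.
Check P: distance² to centre = 98.5 ≤ 180.5, so it lies inside.
All remaining points lie in this disk, and no smaller disk contains both endpoints, so this is the minimum enclosing circle.
The points at distance exactly r from the centre are Q, R — 2 points.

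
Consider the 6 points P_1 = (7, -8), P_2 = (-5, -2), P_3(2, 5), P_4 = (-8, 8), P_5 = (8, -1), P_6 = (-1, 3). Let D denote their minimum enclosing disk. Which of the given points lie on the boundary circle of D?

P_1, P_4

By Welzl's lemma the MEC is supported by two points (diametrically opposite) or three points (on a circumcircle).
The farthest pair is P_1–P_4 with squared distance 481. The circle on this segment as diameter has centre (-0.5, 0) and r² = 481/4 = 120.25.
Check P_2: distance² to centre = 24.25 ≤ 120.25, so it lies inside.
All remaining points lie in this disk, and no smaller disk contains both endpoints, so this is the minimum enclosing circle.
The points at distance exactly r from the centre are P_1, P_4 — 2 points.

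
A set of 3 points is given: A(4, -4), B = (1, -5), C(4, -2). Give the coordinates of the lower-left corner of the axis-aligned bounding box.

x-range [1, 4], y-range [-5, -2].
The lower-left corner is (1, -5).

(1, -5)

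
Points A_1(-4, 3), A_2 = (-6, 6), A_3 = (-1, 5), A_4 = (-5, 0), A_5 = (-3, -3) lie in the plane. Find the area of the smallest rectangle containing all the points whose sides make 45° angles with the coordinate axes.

In coordinates u = x + y, v = x − y the rectangle is axis-aligned; the map (x,y)→(u,v) scales areas by 2.
u-values: -1, 0, 4, -5, -6; range = 4 − (-6) = 10.
v-values: -7, -12, -6, -5, 0; range = 0 − (-12) = 12.
Area = (10 × 12) / 2 = 60.

60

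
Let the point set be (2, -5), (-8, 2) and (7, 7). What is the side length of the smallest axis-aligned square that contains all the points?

The bounding box has width 15 and height 12.
An axis-aligned square enclosing the set must have side ≥ max(width, height).
So the minimum side is max(15, 12) = 15.

15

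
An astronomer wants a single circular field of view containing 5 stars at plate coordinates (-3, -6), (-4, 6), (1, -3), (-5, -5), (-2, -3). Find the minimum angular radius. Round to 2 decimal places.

The minimum enclosing circle of a finite set is fixed by two of the points (as a diameter) or three (as a circumcircle).
The farthest pair is (-3, -6)–(-4, 6) with squared distance 145. The circle on this segment as diameter has centre (-3.5, 0) and r² = 145/4 = 36.25.
Check (1, -3): distance² to centre = 29.25 ≤ 36.25, so it lies inside.
All remaining points lie in this disk, and no smaller disk contains both endpoints, so this is the minimum enclosing circle.
r = √(36.25) ≈ 6.02.

6.02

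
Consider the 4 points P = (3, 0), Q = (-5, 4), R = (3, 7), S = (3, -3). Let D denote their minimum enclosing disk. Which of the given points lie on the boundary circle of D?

Q, R, S

A smallest enclosing disk is always determined by at most three of the input points on its boundary.
The minimum enclosing circle is determined by three boundary points: Q, R, S.
Their circumcentre is (0.3125, 2) with r² = 32.22265625.
The farthest remaining point P is at distance² 11.22265625 ≤ 32.22265625.
The points at distance exactly r from the centre are Q, R, S — 3 points.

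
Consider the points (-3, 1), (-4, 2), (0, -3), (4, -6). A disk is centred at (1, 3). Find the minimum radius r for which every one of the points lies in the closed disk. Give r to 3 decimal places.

9.487

The required radius is the distance from (1, 3) to the farthest point.
Squared distances: 20, 26, 37, 90.
Maximum is 90, attained at (4, -6).
r = √90 ≈ 9.487.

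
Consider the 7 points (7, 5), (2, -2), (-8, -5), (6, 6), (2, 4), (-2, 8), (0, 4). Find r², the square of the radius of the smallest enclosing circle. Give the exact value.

By Welzl's lemma the MEC is supported by two points (diametrically opposite) or three points (on a circumcircle).
The farthest pair is (7, 5)–(-8, -5) with squared distance 325. The circle on this segment as diameter has centre (-0.5, 0) and r² = 325/4 = 81.25.
Check (2, -2): distance² to centre = 10.25 ≤ 81.25, so it lies inside.
All remaining points lie in this disk, and no smaller disk contains both endpoints, so this is the minimum enclosing circle.

81.25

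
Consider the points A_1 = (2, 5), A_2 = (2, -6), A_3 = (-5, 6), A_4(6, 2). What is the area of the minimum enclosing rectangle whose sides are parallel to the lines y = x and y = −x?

In coordinates u = x + y, v = x − y the rectangle is axis-aligned; the map (x,y)→(u,v) scales areas by 2.
u-values: 7, -4, 1, 8; range = 8 − (-4) = 12.
v-values: -3, 8, -11, 4; range = 8 − (-11) = 19.
Area = (12 × 19) / 2 = 114.

114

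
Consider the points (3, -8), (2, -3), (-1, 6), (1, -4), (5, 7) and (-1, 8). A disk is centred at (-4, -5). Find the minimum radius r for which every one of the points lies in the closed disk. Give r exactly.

15

The required radius is the distance from (-4, -5) to the farthest point.
Squared distances: 58, 40, 130, 26, 225, 178.
Maximum is 225, attained at (5, 7).
r = √225 = 15.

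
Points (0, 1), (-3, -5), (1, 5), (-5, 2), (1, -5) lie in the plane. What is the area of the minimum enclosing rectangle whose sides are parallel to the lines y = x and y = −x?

In coordinates u = x + y, v = x − y the rectangle is axis-aligned; the map (x,y)→(u,v) scales areas by 2.
u-values: 1, -8, 6, -3, -4; range = 6 − (-8) = 14.
v-values: -1, 2, -4, -7, 6; range = 6 − (-7) = 13.
Area = (14 × 13) / 2 = 91.

91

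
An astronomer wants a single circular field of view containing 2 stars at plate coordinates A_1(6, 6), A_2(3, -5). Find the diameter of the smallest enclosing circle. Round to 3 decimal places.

11.402

The smallest circle enclosing two points has them as diameter endpoints.
Centre = midpoint = (4.5, 0.5); r² = |A_1A_2|²/4 = 130/4 = 32.5.
Diameter = 2r = 2√(32.5) ≈ 11.402.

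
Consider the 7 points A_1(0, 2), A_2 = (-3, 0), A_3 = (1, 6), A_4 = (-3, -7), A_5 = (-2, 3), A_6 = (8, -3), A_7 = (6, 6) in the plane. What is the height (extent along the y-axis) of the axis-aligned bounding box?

max y = 6, min y = -7, so height = 13.

13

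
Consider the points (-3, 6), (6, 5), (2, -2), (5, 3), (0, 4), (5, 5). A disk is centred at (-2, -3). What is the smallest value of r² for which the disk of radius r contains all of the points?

128

The required radius is the distance from (-2, -3) to the farthest point.
Squared distances: 82, 128, 17, 85, 53, 113.
Maximum is 128, attained at (6, 5).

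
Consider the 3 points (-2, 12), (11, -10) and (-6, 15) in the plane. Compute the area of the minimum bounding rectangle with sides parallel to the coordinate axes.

x ranges over [-6, 11], width 17.
y ranges over [-10, 15], height 25.
Area = 17 × 25 = 425.

425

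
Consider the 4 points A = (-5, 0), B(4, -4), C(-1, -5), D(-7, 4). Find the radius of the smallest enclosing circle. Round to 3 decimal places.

6.801

The minimum enclosing circle of a finite set is fixed by two of the points (as a diameter) or three (as a circumcircle).
The farthest pair is B–D with squared distance 185. The circle on this segment as diameter has centre (-1.5, 0) and r² = 185/4 = 46.25.
Check A: distance² to centre = 12.25 ≤ 46.25, so it lies inside.
All remaining points lie in this disk, and no smaller disk contains both endpoints, so this is the minimum enclosing circle.
r = √(46.25) ≈ 6.801.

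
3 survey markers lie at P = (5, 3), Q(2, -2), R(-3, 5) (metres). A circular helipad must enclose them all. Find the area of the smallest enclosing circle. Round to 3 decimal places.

63.503

Side lengths²: PQ² = 34, PR² = 68, QR² = 74.
Since QR² = 74 < 68 + 34 = 102, the triangle is acute, so the smallest enclosing circle is the circumcircle.
Circumcentre = (13/23, 52/23), r² = 10693/529.
Area = π·r² = π·10693/529 ≈ 63.503.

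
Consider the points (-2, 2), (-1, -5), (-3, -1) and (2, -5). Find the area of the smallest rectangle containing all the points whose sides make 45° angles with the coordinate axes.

In coordinates u = x + y, v = x − y the rectangle is axis-aligned; the map (x,y)→(u,v) scales areas by 2.
u-values: 0, -6, -4, -3; range = 0 − (-6) = 6.
v-values: -4, 4, -2, 7; range = 7 − (-4) = 11.
Area = (6 × 11) / 2 = 33.

33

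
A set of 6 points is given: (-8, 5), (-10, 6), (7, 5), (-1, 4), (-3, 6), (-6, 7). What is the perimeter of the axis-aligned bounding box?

40

Width = max x − min x = 7 − (-10) = 17.
Height = max y − min y = 7 − 4 = 3.
Perimeter = 2(17 + 3) = 40.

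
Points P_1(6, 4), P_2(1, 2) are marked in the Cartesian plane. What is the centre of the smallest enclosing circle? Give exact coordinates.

(3.5, 3)

The smallest circle enclosing two points has them as diameter endpoints.
Centre = midpoint = (3.5, 3); r² = |P_1P_2|²/4 = 29/4 = 7.25.
Centre = (3.5, 3).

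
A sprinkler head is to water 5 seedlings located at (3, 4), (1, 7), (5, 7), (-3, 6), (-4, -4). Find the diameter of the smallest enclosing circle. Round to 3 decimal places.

14.213

The minimum enclosing circle of a finite set is fixed by two of the points (as a diameter) or three (as a circumcircle).
The farthest pair is (5, 7)–(-4, -4) with squared distance 202. The circle on this segment as diameter has centre (0.5, 1.5) and r² = 202/4 = 50.5.
Check (3, 4): distance² to centre = 12.5 ≤ 50.5, so it lies inside.
All remaining points lie in this disk, and no smaller disk contains both endpoints, so this is the minimum enclosing circle.
Diameter = 2r = 2√(50.5) ≈ 14.213.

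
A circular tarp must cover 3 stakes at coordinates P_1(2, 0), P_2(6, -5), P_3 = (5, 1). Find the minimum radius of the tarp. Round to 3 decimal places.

3.241

Side lengths²: P_1P_2² = 41, P_1P_3² = 10, P_2P_3² = 37.
Since P_1P_2² = 41 < 37 + 10 = 47, the triangle is acute, so the smallest enclosing circle is the circumcircle.
Circumcentre = (167/38, -83/38), r² = 7585/722.
r = √(7585/722) ≈ 3.241.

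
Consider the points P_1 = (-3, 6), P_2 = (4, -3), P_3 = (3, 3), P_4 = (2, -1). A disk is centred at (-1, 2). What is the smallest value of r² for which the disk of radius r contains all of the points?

The required radius is the distance from (-1, 2) to the farthest point.
Squared distances: 20, 50, 17, 18.
Maximum is 50, attained at P_2.

50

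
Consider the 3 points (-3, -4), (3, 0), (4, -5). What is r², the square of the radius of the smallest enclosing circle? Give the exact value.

4225/289

Call the three points A, B, C in the order given.
Side lengths²: AB² = 52, AC² = 50, BC² = 26.
Since AB² = 52 < 50 + 26 = 76, the triangle is acute, so the smallest enclosing circle is the circumcircle.
Circumcentre = (12/17, -52/17), r² = 4225/289.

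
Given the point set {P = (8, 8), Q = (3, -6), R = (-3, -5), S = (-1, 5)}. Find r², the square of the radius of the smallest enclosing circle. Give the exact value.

The minimum enclosing circle of a finite set is fixed by two of the points (as a diameter) or three (as a circumcircle).
The farthest pair is P–R with squared distance 290. The circle on this segment as diameter has centre (2.5, 1.5) and r² = 290/4 = 72.5.
Check Q: distance² to centre = 56.5 ≤ 72.5, so it lies inside.
All remaining points lie in this disk, and no smaller disk contains both endpoints, so this is the minimum enclosing circle.

72.5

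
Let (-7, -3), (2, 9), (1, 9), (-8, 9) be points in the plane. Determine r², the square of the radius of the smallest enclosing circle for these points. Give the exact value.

The minimum enclosing circle is determined by three boundary points: (-7, -3), (2, 9), (-8, 9).
Their circumcentre is (-3, 3.375) with r² = 56.640625.
The farthest remaining point (1, 9) is at distance² 47.640625 ≤ 56.640625.

56.640625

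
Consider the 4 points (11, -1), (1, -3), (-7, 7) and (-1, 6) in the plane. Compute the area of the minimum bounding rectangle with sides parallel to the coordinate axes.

x ranges over [-7, 11], width 18.
y ranges over [-3, 7], height 10.
Area = 18 × 10 = 180.

180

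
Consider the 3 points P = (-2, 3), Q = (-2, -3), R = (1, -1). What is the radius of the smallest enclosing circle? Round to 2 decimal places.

3.00

Side lengths²: PQ² = 36, PR² = 25, QR² = 13.
Since PQ² = 36 < 25 + 13 = 38, the triangle is acute, so the smallest enclosing circle is the circumcircle.
Circumcentre = (-11/6, 0), r² = 325/36.
r = √(325/36) ≈ 3.00.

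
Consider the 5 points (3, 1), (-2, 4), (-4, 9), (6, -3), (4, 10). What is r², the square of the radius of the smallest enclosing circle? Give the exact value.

By Welzl's lemma the MEC is supported by two points (diametrically opposite) or three points (on a circumcircle).
The farthest pair is (-4, 9)–(6, -3) with squared distance 244. The circle on this segment as diameter has centre (1, 3) and r² = 244/4 = 61.
Check (3, 1): distance² to centre = 8 ≤ 61, so it lies inside.
All remaining points lie in this disk, and no smaller disk contains both endpoints, so this is the minimum enclosing circle.

61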